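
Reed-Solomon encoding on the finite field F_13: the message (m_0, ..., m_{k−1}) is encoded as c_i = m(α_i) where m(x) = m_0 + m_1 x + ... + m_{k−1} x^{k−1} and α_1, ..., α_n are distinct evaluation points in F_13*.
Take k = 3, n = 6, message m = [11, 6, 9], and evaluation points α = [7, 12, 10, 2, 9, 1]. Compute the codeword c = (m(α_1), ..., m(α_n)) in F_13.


c = [0, 1, 9, 7, 1, 0]

Message polynomial: m(x) = 11 + 6·x + 9·x^2 (mod 13).
For each evaluation point α_i, compute m(α_i) mod 13:
  α_1 = 7: Horner steps 9 → 4 → 0, so m(7) = 0.
  α_2 = 12: Horner steps 9 → 10 → 1, so m(12) = 1.
  α_3 = 10: Horner steps 9 → 5 → 9, so m(10) = 9.
  α_4 = 2: Horner steps 9 → 11 → 7, so m(2) = 7.
  α_5 = 9: Horner steps 9 → 9 → 1, so m(9) = 1.
  α_6 = 1: Horner steps 9 → 2 → 0, so m(1) = 0.
Codeword c = [0, 1, 9, 7, 1, 0] ∈ F_13^6.


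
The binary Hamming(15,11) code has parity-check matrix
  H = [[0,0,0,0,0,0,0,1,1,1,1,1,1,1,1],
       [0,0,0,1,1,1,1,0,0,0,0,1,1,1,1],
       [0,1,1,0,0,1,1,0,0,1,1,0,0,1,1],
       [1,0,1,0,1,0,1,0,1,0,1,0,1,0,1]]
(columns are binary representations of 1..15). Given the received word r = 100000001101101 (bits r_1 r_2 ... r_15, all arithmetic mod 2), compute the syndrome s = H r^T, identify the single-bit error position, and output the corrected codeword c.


s = (1, 1, 0, 0)^T, error position = 12, corrected codeword c = 100000001100101

Compute s = H r^T mod 2 one row at a time:
  s_1 = 0 + 1 + 1 + 0 + 1 + 1 + 0 + 1 = 5 ≡ 1 (mod 2).
  s_2 = 0 + 0 + 0 + 0 + 1 + 1 + 0 + 1 = 3 ≡ 1 (mod 2).
  s_3 = 0 + 0 + 0 + 0 + 1 + 0 + 0 + 1 = 2 ≡ 0 (mod 2).
  s_4 = 1 + 0 + 0 + 0 + 1 + 0 + 1 + 1 = 4 ≡ 0 (mod 2).
s = (1, 1, 0, 0)^T — this equals column 12 of H (binary 1100), so error is at position 12.
Correct: flip bit 12 of r = 100000001101101 to get c = 100000001100101.


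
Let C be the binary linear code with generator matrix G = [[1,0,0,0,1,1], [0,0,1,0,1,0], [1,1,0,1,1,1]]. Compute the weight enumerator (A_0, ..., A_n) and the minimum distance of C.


Weight distribution: A_0 = 1, A_2 = 2, A_3 = 2, A_4 = 1, A_5 = 2. Minimum distance d = 2.

Enumerate all 2^3 = 8 messages m ∈ F_2^3.
For each, compute codeword c = mG in F_2^6, then tally its weight.
  m = 000 → c = 000000, weight = 0.
  m = 100 → c = 100011, weight = 3.
  m = 010 → c = 001010, weight = 2.
  m = 110 → c = 101001, weight = 3.
  m = 001 → c = 110111, weight = 5.
  m = 101 → c = 010100, weight = 2.
  m = 011 → c = 111101, weight = 5.
  m = 111 → c = 011110, weight = 4.
Tally weights:
  weight 0: 1 codewords.
  weight 2: 2 codewords.
  weight 3: 2 codewords.
  weight 4: 1 codewords.
  weight 5: 2 codewords.
Minimum distance d = smallest w > 0 with A_w > 0 = 2.
Sanity: Σ A_w = 8 = 2^3 = 8 ✓.


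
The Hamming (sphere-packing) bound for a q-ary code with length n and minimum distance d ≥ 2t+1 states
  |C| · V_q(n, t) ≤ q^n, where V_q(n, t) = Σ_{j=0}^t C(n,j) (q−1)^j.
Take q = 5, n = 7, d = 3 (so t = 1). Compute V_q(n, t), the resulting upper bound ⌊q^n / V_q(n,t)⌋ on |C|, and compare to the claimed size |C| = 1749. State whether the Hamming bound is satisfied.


V_q(n, t) = 29, q^n = 78125, Hamming bound = 2693, |C| = 1749 ≤ bound (satisfied).

Step 1: Compute V_q(n, t) = Σ_{j=0}^1 C(n, j) (q−1)^j.
  j = 0: C(7,0)·(4)^0 = 1·1 = 1.
  j = 1: C(7,1)·(4)^1 = 7·4 = 28.
  V_q(n, t) = 1 + 28 = 29.
Step 2: q^n = 5^7 = 78125.
Step 3: Hamming bound ⌊q^n / V_q(n,t)⌋ = ⌊78125/29⌋ = 2693.
Step 4: Compare |C| = 1749 to 2693: satisfied.
The claimed |C| lies below the Hamming bound.


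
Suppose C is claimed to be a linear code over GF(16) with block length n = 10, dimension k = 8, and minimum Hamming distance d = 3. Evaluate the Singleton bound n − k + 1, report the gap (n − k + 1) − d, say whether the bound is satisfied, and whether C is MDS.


Singleton RHS = n − k + 1 = 3, slack = 0, bound satisfied, MDS.

Singleton bound: d ≤ n − k + 1.
Here n = 10, k = 8, so n − k + 1 = 3.
Given d = 3, check d ≤ 3: YES.
Slack = (n − k + 1) − d = 0.
The code is MDS (slack = 0).
Description: the claimed parameters are [10, 8, 3]_16; such a code would be MDS (meets Singleton bound).


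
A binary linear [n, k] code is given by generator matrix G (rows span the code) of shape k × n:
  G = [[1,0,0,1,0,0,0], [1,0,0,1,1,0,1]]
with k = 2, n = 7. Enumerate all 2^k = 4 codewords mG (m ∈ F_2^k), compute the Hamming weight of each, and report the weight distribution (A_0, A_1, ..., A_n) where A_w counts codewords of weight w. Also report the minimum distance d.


Weight distribution: A_0 = 1, A_2 = 2, A_4 = 1. Minimum distance d = 2.

Enumerate all 2^2 = 4 messages m ∈ F_2^2.
For each, compute codeword c = mG in F_2^7, then tally its weight.
  m = 00 → c = 0000000, weight = 0.
  m = 10 → c = 1001000, weight = 2.
  m = 01 → c = 1001101, weight = 4.
  m = 11 → c = 0000101, weight = 2.
Tally weights:
  weight 0: 1 codewords.
  weight 2: 2 codewords.
  weight 4: 1 codewords.
Minimum distance d = smallest w > 0 with A_w > 0 = 2.
Sanity: Σ A_w = 4 = 2^2 = 4 ✓.


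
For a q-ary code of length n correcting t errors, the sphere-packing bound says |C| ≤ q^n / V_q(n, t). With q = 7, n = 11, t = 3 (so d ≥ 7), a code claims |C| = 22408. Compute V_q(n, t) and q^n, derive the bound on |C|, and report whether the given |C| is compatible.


V_q(n, t) = 37687, q^n = 1977326743, Hamming bound = 52467, |C| = 22408 ≤ bound (satisfied).

Step 1: Compute V_q(n, t) = Σ_{j=0}^3 C(n, j) (q−1)^j.
  j = 0: C(11,0)·(6)^0 = 1·1 = 1.
  j = 1: C(11,1)·(6)^1 = 11·6 = 66.
  j = 2: C(11,2)·(6)^2 = 55·36 = 1980.
  j = 3: C(11,3)·(6)^3 = 165·216 = 35640.
  V_q(n, t) = 1 + 66 + 1980 + 35640 = 37687.
Step 2: q^n = 7^11 = 1977326743.
Step 3: Hamming bound ⌊q^n / V_q(n,t)⌋ = ⌊1977326743/37687⌋ = 52467.
Step 4: Compare |C| = 22408 to 52467: satisfied.
The claimed |C| lies below the Hamming bound.


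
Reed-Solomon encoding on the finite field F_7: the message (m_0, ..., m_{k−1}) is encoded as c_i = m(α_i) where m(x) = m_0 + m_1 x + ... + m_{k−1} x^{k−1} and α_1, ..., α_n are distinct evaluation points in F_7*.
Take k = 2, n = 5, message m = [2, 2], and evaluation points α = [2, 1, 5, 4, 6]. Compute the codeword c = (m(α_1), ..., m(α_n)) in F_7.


c = [6, 4, 5, 3, 0]

Message polynomial: m(x) = 2 + 2·x (mod 7).
For each evaluation point α_i, compute m(α_i) mod 7:
  α_1 = 2: Horner steps 2 → 6, so m(2) = 6.
  α_2 = 1: Horner steps 2 → 4, so m(1) = 4.
  α_3 = 5: Horner steps 2 → 5, so m(5) = 5.
  α_4 = 4: Horner steps 2 → 3, so m(4) = 3.
  α_5 = 6: Horner steps 2 → 0, so m(6) = 0.
Codeword c = [6, 4, 5, 3, 0] ∈ F_7^5.


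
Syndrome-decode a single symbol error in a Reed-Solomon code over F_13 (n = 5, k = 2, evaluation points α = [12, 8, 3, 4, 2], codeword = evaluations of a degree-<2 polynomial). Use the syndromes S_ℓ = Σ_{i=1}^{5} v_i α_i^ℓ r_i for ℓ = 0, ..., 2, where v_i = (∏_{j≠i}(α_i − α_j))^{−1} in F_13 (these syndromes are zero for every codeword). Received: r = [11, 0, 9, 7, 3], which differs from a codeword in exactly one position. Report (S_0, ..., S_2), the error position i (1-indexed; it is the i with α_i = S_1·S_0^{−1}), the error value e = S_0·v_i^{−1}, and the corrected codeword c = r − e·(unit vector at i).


S = (8, 6, 11), error at position 4, error magnitude e = 5, c = [11, 0, 9, 2, 3].

Step 1: column multipliers v_i = (∏_{j≠i}(α_i − α_j))^{−1} mod 13.
  i = 1 (α = 12): (12−8)(12−3)(12−4)(12−2) = 4·9·8·10 = 2880 ≡ 7, so v_1 = 7^{−1} = 2 (mod 13).
  i = 2 (α = 8): (8−12)(8−3)(8−4)(8−2) = (−4)·5·4·6 = −480 ≡ 1, so v_2 = 1^{−1} = 1 (mod 13).
  i = 3 (α = 3): (3−12)(3−8)(3−4)(3−2) = (−9)·(−5)·(−1)·1 = −45 ≡ 7, so v_3 = 7^{−1} = 2 (mod 13).
  i = 4 (α = 4): (4−12)(4−8)(4−3)(4−2) = (−8)·(−4)·1·2 = 64 ≡ 12, so v_4 = 12^{−1} = 12 (mod 13).
  i = 5 (α = 2): (2−12)(2−8)(2−3)(2−4) = (−10)·(−6)·(−1)·(−2) = 120 ≡ 3, so v_5 = 3^{−1} = 9 (mod 13).
  v = [2, 1, 2, 12, 9].
Step 2: syndromes of r = [11, 0, 9, 7, 3] (all sums mod 13).
  S_0 = Σ v_i r_i = 2·11 + 1·0 + 2·9 + 12·7 + 9·3 = 151 ≡ 8.
  S_1 = Σ v_i α_i r_i = 2·12·11 + 1·8·0 + 2·3·9 + 12·4·7 + 9·2·3 = 708 ≡ 6.
  α_i^2 mod 13 = [1, 12, 9, 3, 4].
  S_2 = Σ v_i α_i^2 r_i = 2·1·11 + 1·12·0 + 2·9·9 + 12·3·7 + 9·4·3 = 544 ≡ 11.
  S = (8, 6, 11) ≠ 0, so r is not a codeword (an error is present).
Step 3: locate the error. For a single error e at position i, S_ℓ = v_i·e·α_i^ℓ, so α_err = S_1/S_0.
  S_0^{−1} = 8^{−1} = 5 (mod 13), so α_err = 6·5 = 30 ≡ 4 = α_4. Error position i = 4.
  Consistency check: S_2/S_1 = 11·11 = 121 ≡ 4 = α_err ✓ (single-error assumption holds).
Step 4: error magnitude e = S_0/v_4 = S_0·∏_{j≠4}(α_4 − α_j) = 8·12 = 96 ≡ 5 (mod 13).
Step 5: correct position 4: c_4 = r_4 − e = 7 − 5 ≡ 2 (mod 13). Hence c = [11, 0, 9, 2, 3].
  Check: interpolating c through the α_i gives m(x) = 4 + 6·x (degree < 2) with m(α_i) = c_i for every i, so c is indeed a codeword.


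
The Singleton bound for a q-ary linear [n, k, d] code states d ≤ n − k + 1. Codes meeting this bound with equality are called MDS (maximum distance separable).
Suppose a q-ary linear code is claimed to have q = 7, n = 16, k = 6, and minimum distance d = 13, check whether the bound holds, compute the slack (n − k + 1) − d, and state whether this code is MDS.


Singleton RHS = n − k + 1 = 11, slack = -2, bound violated (no such code; not MDS).

Singleton bound: d ≤ n − k + 1.
Here n = 16, k = 6, so n − k + 1 = 11.
Given d = 13, check d ≤ 11: NO.
Slack = (n − k + 1) − d = -2.
The slack is negative: d = 13 exceeds n − k + 1 = 11 by 2, so the Singleton bound is violated and no linear [16, 6, 13]_7 code can exist. In particular it is not MDS (MDS requires d = n − k + 1 exactly).
Description: the claimed parameters are [16, 6, 13]_7; such a code would be impossible (violates the Singleton bound).


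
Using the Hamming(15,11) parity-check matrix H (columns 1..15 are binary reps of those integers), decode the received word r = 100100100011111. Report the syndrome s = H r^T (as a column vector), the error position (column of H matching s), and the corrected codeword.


s = (1, 0, 0, 1)^T, error position = 9, corrected codeword c = 100100101011111

Compute s = H r^T mod 2 one row at a time:
  s_1 = 0 + 0 + 0 + 1 + 1 + 1 + 1 + 1 = 5 ≡ 1 (mod 2).
  s_2 = 1 + 0 + 0 + 1 + 1 + 1 + 1 + 1 = 6 ≡ 0 (mod 2).
  s_3 = 0 + 0 + 0 + 1 + 0 + 1 + 1 + 1 = 4 ≡ 0 (mod 2).
  s_4 = 1 + 0 + 0 + 1 + 0 + 1 + 1 + 1 = 5 ≡ 1 (mod 2).
s = (1, 0, 0, 1)^T — this equals column 9 of H (binary 1001), so error is at position 9.
Correct: flip bit 9 of r = 100100100011111 to get c = 100100101011111.


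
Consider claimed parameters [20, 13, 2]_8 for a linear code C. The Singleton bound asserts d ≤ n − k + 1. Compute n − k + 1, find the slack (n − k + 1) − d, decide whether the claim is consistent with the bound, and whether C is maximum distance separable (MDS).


Singleton RHS = n − k + 1 = 8, slack = 6, bound satisfied, not MDS.

Singleton bound: d ≤ n − k + 1.
Here n = 20, k = 13, so n − k + 1 = 8.
Given d = 2, check d ≤ 8: YES.
Slack = (n − k + 1) − d = 6.
The code is NOT MDS (slack = 6 > 0).
Description: the claimed parameters are [20, 13, 2]_8; such a code would be non-MDS.


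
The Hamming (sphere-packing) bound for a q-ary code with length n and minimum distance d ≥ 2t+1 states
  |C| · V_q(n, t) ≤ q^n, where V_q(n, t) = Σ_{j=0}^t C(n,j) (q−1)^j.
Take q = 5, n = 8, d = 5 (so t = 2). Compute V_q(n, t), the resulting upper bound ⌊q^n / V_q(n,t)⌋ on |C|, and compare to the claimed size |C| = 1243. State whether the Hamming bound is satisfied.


V_q(n, t) = 481, q^n = 390625, Hamming bound = 812, |C| = 1243 > bound (violated).

Step 1: Compute V_q(n, t) = Σ_{j=0}^2 C(n, j) (q−1)^j.
  j = 0: C(8,0)·(4)^0 = 1·1 = 1.
  j = 1: C(8,1)·(4)^1 = 8·4 = 32.
  j = 2: C(8,2)·(4)^2 = 28·16 = 448.
  V_q(n, t) = 1 + 32 + 448 = 481.
Step 2: q^n = 5^8 = 390625.
Step 3: Hamming bound ⌊q^n / V_q(n,t)⌋ = ⌊390625/481⌋ = 812.
Step 4: Compare |C| = 1243 to 812: violated.
The claimed |C| lies above the Hamming bound, so no 5-ary code of length 8 with d ≥ 5 can have 1243 codewords.


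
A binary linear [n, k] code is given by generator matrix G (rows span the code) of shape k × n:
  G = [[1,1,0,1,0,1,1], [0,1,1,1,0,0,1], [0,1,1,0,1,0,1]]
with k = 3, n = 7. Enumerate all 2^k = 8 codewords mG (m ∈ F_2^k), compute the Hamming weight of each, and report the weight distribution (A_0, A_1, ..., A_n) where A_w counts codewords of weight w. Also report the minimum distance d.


Weight distribution: A_0 = 1, A_2 = 1, A_3 = 1, A_4 = 2, A_5 = 3. Minimum distance d = 2.

Enumerate all 2^3 = 8 messages m ∈ F_2^3.
For each, compute codeword c = mG in F_2^7, then tally its weight.
  m = 000 → c = 0000000, weight = 0.
  m = 100 → c = 1101011, weight = 5.
  m = 010 → c = 0111001, weight = 4.
  m = 110 → c = 1010010, weight = 3.
  m = 001 → c = 0110101, weight = 4.
  m = 101 → c = 1011110, weight = 5.
  m = 011 → c = 0001100, weight = 2.
  m = 111 → c = 1100111, weight = 5.
Tally weights:
  weight 0: 1 codewords.
  weight 2: 1 codewords.
  weight 3: 1 codewords.
  weight 4: 2 codewords.
  weight 5: 3 codewords.
Minimum distance d = smallest w > 0 with A_w > 0 = 2.
Sanity: Σ A_w = 8 = 2^3 = 8 ✓.


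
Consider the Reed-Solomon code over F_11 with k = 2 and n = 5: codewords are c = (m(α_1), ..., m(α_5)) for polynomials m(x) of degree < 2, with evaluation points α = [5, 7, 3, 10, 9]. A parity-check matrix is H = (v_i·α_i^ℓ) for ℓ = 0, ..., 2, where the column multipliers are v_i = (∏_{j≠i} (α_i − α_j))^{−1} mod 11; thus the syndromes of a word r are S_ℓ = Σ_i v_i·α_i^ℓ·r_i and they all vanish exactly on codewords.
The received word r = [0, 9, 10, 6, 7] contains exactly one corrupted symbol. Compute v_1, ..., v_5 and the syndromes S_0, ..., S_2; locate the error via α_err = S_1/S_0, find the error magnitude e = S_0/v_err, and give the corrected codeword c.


S = (5, 4, 1), error at position 3, error magnitude e = 8, c = [0, 9, 2, 6, 7].

Step 1: column multipliers v_i = (∏_{j≠i}(α_i − α_j))^{−1} mod 11.
  i = 1 (α = 5): (5−7)(5−3)(5−10)(5−9) = (−2)·2·(−5)·(−4) = −80 ≡ 8, so v_1 = 8^{−1} = 7 (mod 11).
  i = 2 (α = 7): (7−5)(7−3)(7−10)(7−9) = 2·4·(−3)·(−2) = 48 ≡ 4, so v_2 = 4^{−1} = 3 (mod 11).
  i = 3 (α = 3): (3−5)(3−7)(3−10)(3−9) = (−2)·(−4)·(−7)·(−6) = 336 ≡ 6, so v_3 = 6^{−1} = 2 (mod 11).
  i = 4 (α = 10): (10−5)(10−7)(10−3)(10−9) = 5·3·7·1 = 105 ≡ 6, so v_4 = 6^{−1} = 2 (mod 11).
  i = 5 (α = 9): (9−5)(9−7)(9−3)(9−10) = 4·2·6·(−1) = −48 ≡ 7, so v_5 = 7^{−1} = 8 (mod 11).
  v = [7, 3, 2, 2, 8].
Step 2: syndromes of r = [0, 9, 10, 6, 7] (all sums mod 11).
  S_0 = Σ v_i r_i = 7·0 + 3·9 + 2·10 + 2·6 + 8·7 = 115 ≡ 5.
  S_1 = Σ v_i α_i r_i = 7·5·0 + 3·7·9 + 2·3·10 + 2·10·6 + 8·9·7 = 873 ≡ 4.
  α_i^2 mod 11 = [3, 5, 9, 1, 4].
  S_2 = Σ v_i α_i^2 r_i = 7·3·0 + 3·5·9 + 2·9·10 + 2·1·6 + 8·4·7 = 551 ≡ 1.
  S = (5, 4, 1) ≠ 0, so r is not a codeword (an error is present).
Step 3: locate the error. For a single error e at position i, S_ℓ = v_i·e·α_i^ℓ, so α_err = S_1/S_0.
  S_0^{−1} = 5^{−1} = 9 (mod 11), so α_err = 4·9 = 36 ≡ 3 = α_3. Error position i = 3.
  Consistency check: S_2/S_1 = 1·3 = 3 ≡ 3 = α_err ✓ (single-error assumption holds).
Step 4: error magnitude e = S_0/v_3 = S_0·∏_{j≠3}(α_3 − α_j) = 5·6 = 30 ≡ 8 (mod 11).
Step 5: correct position 3: c_3 = r_3 − e = 10 − 8 ≡ 2 (mod 11). Hence c = [0, 9, 2, 6, 7].
  Check: interpolating c through the α_i gives m(x) = 5 + 10·x (degree < 2) with m(α_i) = c_i for every i, so c is indeed a codeword.


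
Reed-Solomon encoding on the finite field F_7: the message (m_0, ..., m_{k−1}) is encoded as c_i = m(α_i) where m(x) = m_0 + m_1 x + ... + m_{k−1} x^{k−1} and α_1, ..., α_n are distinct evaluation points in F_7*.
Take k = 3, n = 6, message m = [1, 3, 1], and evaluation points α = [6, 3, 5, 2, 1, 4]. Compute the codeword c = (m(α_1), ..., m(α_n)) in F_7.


c = [6, 5, 6, 4, 5, 1]

Message polynomial: m(x) = 1 + 3·x + 1·x^2 (mod 7).
For each evaluation point α_i, compute m(α_i) mod 7:
  α_1 = 6: Horner steps 1 → 2 → 6, so m(6) = 6.
  α_2 = 3: Horner steps 1 → 6 → 5, so m(3) = 5.
  α_3 = 5: Horner steps 1 → 1 → 6, so m(5) = 6.
  α_4 = 2: Horner steps 1 → 5 → 4, so m(2) = 4.
  α_5 = 1: Horner steps 1 → 4 → 5, so m(1) = 5.
  α_6 = 4: Horner steps 1 → 0 → 1, so m(4) = 1.
Codeword c = [6, 5, 6, 4, 5, 1] ∈ F_7^6.


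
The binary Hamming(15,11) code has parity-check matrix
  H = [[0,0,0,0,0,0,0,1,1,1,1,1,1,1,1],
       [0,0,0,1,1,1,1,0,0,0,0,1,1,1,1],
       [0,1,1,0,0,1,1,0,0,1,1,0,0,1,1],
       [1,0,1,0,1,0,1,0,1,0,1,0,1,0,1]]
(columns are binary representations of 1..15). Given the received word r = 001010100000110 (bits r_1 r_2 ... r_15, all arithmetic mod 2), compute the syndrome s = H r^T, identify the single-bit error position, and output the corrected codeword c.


s = (0, 0, 1, 0)^T, error position = 2, corrected codeword c = 011010100000110

Compute s = H r^T mod 2 one row at a time:
  s_1 = 0 + 0 + 0 + 0 + 0 + 1 + 1 + 0 = 2 ≡ 0 (mod 2).
  s_2 = 0 + 1 + 0 + 1 + 0 + 1 + 1 + 0 = 4 ≡ 0 (mod 2).
  s_3 = 0 + 1 + 0 + 1 + 0 + 0 + 1 + 0 = 3 ≡ 1 (mod 2).
  s_4 = 0 + 1 + 1 + 1 + 0 + 0 + 1 + 0 = 4 ≡ 0 (mod 2).
s = (0, 0, 1, 0)^T — this equals column 2 of H (binary 0010), so error is at position 2.
Correct: flip bit 2 of r = 001010100000110 to get c = 011010100000110.


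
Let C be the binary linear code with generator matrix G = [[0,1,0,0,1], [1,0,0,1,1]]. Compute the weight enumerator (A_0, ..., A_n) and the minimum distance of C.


Weight distribution: A_0 = 1, A_2 = 1, A_3 = 2. Minimum distance d = 2.

Enumerate all 2^2 = 4 messages m ∈ F_2^2.
For each, compute codeword c = mG in F_2^5, then tally its weight.
  m = 00 → c = 00000, weight = 0.
  m = 10 → c = 01001, weight = 2.
  m = 01 → c = 10011, weight = 3.
  m = 11 → c = 11010, weight = 3.
Tally weights:
  weight 0: 1 codewords.
  weight 2: 1 codewords.
  weight 3: 2 codewords.
Minimum distance d = smallest w > 0 with A_w > 0 = 2.
Sanity: Σ A_w = 4 = 2^2 = 4 ✓.


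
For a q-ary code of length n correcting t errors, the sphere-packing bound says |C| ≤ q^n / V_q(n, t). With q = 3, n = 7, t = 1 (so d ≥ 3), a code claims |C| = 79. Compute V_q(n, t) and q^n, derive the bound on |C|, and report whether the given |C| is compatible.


V_q(n, t) = 15, q^n = 2187, Hamming bound = 145, |C| = 79 ≤ bound (satisfied).

Step 1: Compute V_q(n, t) = Σ_{j=0}^1 C(n, j) (q−1)^j.
  j = 0: C(7,0)·(2)^0 = 1·1 = 1.
  j = 1: C(7,1)·(2)^1 = 7·2 = 14.
  V_q(n, t) = 1 + 14 = 15.
Step 2: q^n = 3^7 = 2187.
Step 3: Hamming bound ⌊q^n / V_q(n,t)⌋ = ⌊2187/15⌋ = 145.
Step 4: Compare |C| = 79 to 145: satisfied.
The claimed |C| lies below the Hamming bound.


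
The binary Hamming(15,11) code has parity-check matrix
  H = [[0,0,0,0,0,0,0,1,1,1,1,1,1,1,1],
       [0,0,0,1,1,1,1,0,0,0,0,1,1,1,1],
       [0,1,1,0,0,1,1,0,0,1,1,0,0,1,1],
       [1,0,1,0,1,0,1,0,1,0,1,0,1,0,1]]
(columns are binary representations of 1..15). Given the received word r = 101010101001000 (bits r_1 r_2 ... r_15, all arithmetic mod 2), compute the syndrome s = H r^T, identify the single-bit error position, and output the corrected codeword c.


s = (0, 1, 0, 1)^T, error position = 5, corrected codeword c = 101000101001000

Compute s = H r^T mod 2 one row at a time:
  s_1 = 0 + 1 + 0 + 0 + 1 + 0 + 0 + 0 = 2 ≡ 0 (mod 2).
  s_2 = 0 + 1 + 0 + 1 + 1 + 0 + 0 + 0 = 3 ≡ 1 (mod 2).
  s_3 = 0 + 1 + 0 + 1 + 0 + 0 + 0 + 0 = 2 ≡ 0 (mod 2).
  s_4 = 1 + 1 + 1 + 1 + 1 + 0 + 0 + 0 = 5 ≡ 1 (mod 2).
s = (0, 1, 0, 1)^T — this equals column 5 of H (binary 0101), so error is at position 5.
Correct: flip bit 5 of r = 101010101001000 to get c = 101000101001000.


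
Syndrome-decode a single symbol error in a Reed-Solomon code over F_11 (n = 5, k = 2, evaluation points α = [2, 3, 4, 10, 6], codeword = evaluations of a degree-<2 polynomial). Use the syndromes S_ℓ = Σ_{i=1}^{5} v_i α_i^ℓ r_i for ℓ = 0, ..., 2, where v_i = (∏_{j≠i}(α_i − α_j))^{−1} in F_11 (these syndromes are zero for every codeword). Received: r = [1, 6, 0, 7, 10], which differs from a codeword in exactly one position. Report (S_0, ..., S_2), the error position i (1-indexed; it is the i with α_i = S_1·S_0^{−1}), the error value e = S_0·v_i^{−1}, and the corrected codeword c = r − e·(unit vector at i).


S = (5, 6, 5), error at position 4, error magnitude e = 10, c = [1, 6, 0, 8, 10].

Step 1: column multipliers v_i = (∏_{j≠i}(α_i − α_j))^{−1} mod 11.
  i = 1 (α = 2): (2−3)(2−4)(2−10)(2−6) = (−1)·(−2)·(−8)·(−4) = 64 ≡ 9, so v_1 = 9^{−1} = 5 (mod 11).
  i = 2 (α = 3): (3−2)(3−4)(3−10)(3−6) = 1·(−1)·(−7)·(−3) = −21 ≡ 1, so v_2 = 1^{−1} = 1 (mod 11).
  i = 3 (α = 4): (4−2)(4−3)(4−10)(4−6) = 2·1·(−6)·(−2) = 24 ≡ 2, so v_3 = 2^{−1} = 6 (mod 11).
  i = 4 (α = 10): (10−2)(10−3)(10−4)(10−6) = 8·7·6·4 = 1344 ≡ 2, so v_4 = 2^{−1} = 6 (mod 11).
  i = 5 (α = 6): (6−2)(6−3)(6−4)(6−10) = 4·3·2·(−4) = −96 ≡ 3, so v_5 = 3^{−1} = 4 (mod 11).
  v = [5, 1, 6, 6, 4].
Step 2: syndromes of r = [1, 6, 0, 7, 10] (all sums mod 11).
  S_0 = Σ v_i r_i = 5·1 + 1·6 + 6·0 + 6·7 + 4·10 = 93 ≡ 5.
  S_1 = Σ v_i α_i r_i = 5·2·1 + 1·3·6 + 6·4·0 + 6·10·7 + 4·6·10 = 688 ≡ 6.
  α_i^2 mod 11 = [4, 9, 5, 1, 3].
  S_2 = Σ v_i α_i^2 r_i = 5·4·1 + 1·9·6 + 6·5·0 + 6·1·7 + 4·3·10 = 236 ≡ 5.
  S = (5, 6, 5) ≠ 0, so r is not a codeword (an error is present).
Step 3: locate the error. For a single error e at position i, S_ℓ = v_i·e·α_i^ℓ, so α_err = S_1/S_0.
  S_0^{−1} = 5^{−1} = 9 (mod 11), so α_err = 6·9 = 54 ≡ 10 = α_4. Error position i = 4.
  Consistency check: S_2/S_1 = 5·2 = 10 ≡ 10 = α_err ✓ (single-error assumption holds).
Step 4: error magnitude e = S_0/v_4 = S_0·∏_{j≠4}(α_4 − α_j) = 5·2 = 10 ≡ 10 (mod 11).
Step 5: correct position 4: c_4 = r_4 − e = 7 − 10 ≡ 8 (mod 11). Hence c = [1, 6, 0, 8, 10].
  Check: interpolating c through the α_i gives m(x) = 2 + 5·x (degree < 2) with m(α_i) = c_i for every i, so c is indeed a codeword.


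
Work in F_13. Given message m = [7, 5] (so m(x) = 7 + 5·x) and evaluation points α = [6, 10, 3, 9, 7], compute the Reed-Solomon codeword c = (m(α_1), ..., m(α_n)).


c = [11, 5, 9, 0, 3]

Message polynomial: m(x) = 7 + 5·x (mod 13).
For each evaluation point α_i, compute m(α_i) mod 13:
  α_1 = 6: Horner steps 5 → 11, so m(6) = 11.
  α_2 = 10: Horner steps 5 → 5, so m(10) = 5.
  α_3 = 3: Horner steps 5 → 9, so m(3) = 9.
  α_4 = 9: Horner steps 5 → 0, so m(9) = 0.
  α_5 = 7: Horner steps 5 → 3, so m(7) = 3.
Codeword c = [11, 5, 9, 0, 3] ∈ F_13^5.


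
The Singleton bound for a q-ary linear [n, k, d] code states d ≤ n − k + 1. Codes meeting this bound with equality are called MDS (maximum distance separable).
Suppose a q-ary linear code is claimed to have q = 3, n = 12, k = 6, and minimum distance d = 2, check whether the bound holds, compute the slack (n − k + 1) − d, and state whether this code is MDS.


Singleton RHS = n − k + 1 = 7, slack = 5, bound satisfied, not MDS.

Singleton bound: d ≤ n − k + 1.
Here n = 12, k = 6, so n − k + 1 = 7.
Given d = 2, check d ≤ 7: YES.
Slack = (n − k + 1) − d = 5.
The code is NOT MDS (slack = 5 > 0).
Description: the claimed parameters are [12, 6, 2]_3; such a code would be non-MDS.


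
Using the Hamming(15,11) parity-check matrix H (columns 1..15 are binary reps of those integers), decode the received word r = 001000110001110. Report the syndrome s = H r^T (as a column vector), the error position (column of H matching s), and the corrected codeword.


s = (0, 0, 1, 1)^T, error position = 3, corrected codeword c = 000000110001110

Compute s = H r^T mod 2 one row at a time:
  s_1 = 1 + 0 + 0 + 0 + 1 + 1 + 1 + 0 = 4 ≡ 0 (mod 2).
  s_2 = 0 + 0 + 0 + 1 + 1 + 1 + 1 + 0 = 4 ≡ 0 (mod 2).
  s_3 = 0 + 1 + 0 + 1 + 0 + 0 + 1 + 0 = 3 ≡ 1 (mod 2).
  s_4 = 0 + 1 + 0 + 1 + 0 + 0 + 1 + 0 = 3 ≡ 1 (mod 2).
s = (0, 0, 1, 1)^T — this equals column 3 of H (binary 0011), so error is at position 3.
Correct: flip bit 3 of r = 001000110001110 to get c = 000000110001110.


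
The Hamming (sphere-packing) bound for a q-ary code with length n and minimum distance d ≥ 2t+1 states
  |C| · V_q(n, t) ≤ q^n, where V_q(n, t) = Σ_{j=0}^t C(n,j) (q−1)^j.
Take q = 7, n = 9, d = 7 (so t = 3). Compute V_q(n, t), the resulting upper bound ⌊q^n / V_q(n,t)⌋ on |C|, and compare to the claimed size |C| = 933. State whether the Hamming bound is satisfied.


V_q(n, t) = 19495, q^n = 40353607, Hamming bound = 2069, |C| = 933 ≤ bound (satisfied).

Step 1: Compute V_q(n, t) = Σ_{j=0}^3 C(n, j) (q−1)^j.
  j = 0: C(9,0)·(6)^0 = 1·1 = 1.
  j = 1: C(9,1)·(6)^1 = 9·6 = 54.
  j = 2: C(9,2)·(6)^2 = 36·36 = 1296.
  j = 3: C(9,3)·(6)^3 = 84·216 = 18144.
  V_q(n, t) = 1 + 54 + 1296 + 18144 = 19495.
Step 2: q^n = 7^9 = 40353607.
Step 3: Hamming bound ⌊q^n / V_q(n,t)⌋ = ⌊40353607/19495⌋ = 2069.
Step 4: Compare |C| = 933 to 2069: satisfied.
The claimed |C| lies below the Hamming bound.


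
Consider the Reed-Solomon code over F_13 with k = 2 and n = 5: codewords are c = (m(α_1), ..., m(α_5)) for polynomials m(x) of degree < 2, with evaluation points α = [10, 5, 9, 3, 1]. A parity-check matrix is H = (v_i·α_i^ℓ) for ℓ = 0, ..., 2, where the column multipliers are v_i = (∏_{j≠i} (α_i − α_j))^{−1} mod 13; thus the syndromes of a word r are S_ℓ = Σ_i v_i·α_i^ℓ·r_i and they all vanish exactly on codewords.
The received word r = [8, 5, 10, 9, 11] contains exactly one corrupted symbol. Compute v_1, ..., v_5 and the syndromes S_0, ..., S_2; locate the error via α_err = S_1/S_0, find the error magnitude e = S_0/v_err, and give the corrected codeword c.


S = (6, 6, 6), error at position 5, error magnitude e = 11, c = [8, 5, 10, 9, 0].

Step 1: column multipliers v_i = (∏_{j≠i}(α_i − α_j))^{−1} mod 13.
  i = 1 (α = 10): (10−5)(10−9)(10−3)(10−1) = 5·1·7·9 = 315 ≡ 3, so v_1 = 3^{−1} = 9 (mod 13).
  i = 2 (α = 5): (5−10)(5−9)(5−3)(5−1) = (−5)·(−4)·2·4 = 160 ≡ 4, so v_2 = 4^{−1} = 10 (mod 13).
  i = 3 (α = 9): (9−10)(9−5)(9−3)(9−1) = (−1)·4·6·8 = −192 ≡ 3, so v_3 = 3^{−1} = 9 (mod 13).
  i = 4 (α = 3): (3−10)(3−5)(3−9)(3−1) = (−7)·(−2)·(−6)·2 = −168 ≡ 1, so v_4 = 1^{−1} = 1 (mod 13).
  i = 5 (α = 1): (1−10)(1−5)(1−9)(1−3) = (−9)·(−4)·(−8)·(−2) = 576 ≡ 4, so v_5 = 4^{−1} = 10 (mod 13).
  v = [9, 10, 9, 1, 10].
Step 2: syndromes of r = [8, 5, 10, 9, 11] (all sums mod 13).
  S_0 = Σ v_i r_i = 9·8 + 10·5 + 9·10 + 1·9 + 10·11 = 331 ≡ 6.
  S_1 = Σ v_i α_i r_i = 9·10·8 + 10·5·5 + 9·9·10 + 1·3·9 + 10·1·11 = 1917 ≡ 6.
  α_i^2 mod 13 = [9, 12, 3, 9, 1].
  S_2 = Σ v_i α_i^2 r_i = 9·9·8 + 10·12·5 + 9·3·10 + 1·9·9 + 10·1·11 = 1709 ≡ 6.
  S = (6, 6, 6) ≠ 0, so r is not a codeword (an error is present).
Step 3: locate the error. For a single error e at position i, S_ℓ = v_i·e·α_i^ℓ, so α_err = S_1/S_0.
  S_0^{−1} = 6^{−1} = 11 (mod 13), so α_err = 6·11 = 66 ≡ 1 = α_5. Error position i = 5.
  Consistency check: S_2/S_1 = 6·11 = 66 ≡ 1 = α_err ✓ (single-error assumption holds).
Step 4: error magnitude e = S_0/v_5 = S_0·∏_{j≠5}(α_5 − α_j) = 6·4 = 24 ≡ 11 (mod 13).
Step 5: correct position 5: c_5 = r_5 − e = 11 − 11 ≡ 0 (mod 13). Hence c = [8, 5, 10, 9, 0].
  Check: interpolating c through the α_i gives m(x) = 2 + 11·x (degree < 2) with m(α_i) = c_i for every i, so c is indeed a codeword.


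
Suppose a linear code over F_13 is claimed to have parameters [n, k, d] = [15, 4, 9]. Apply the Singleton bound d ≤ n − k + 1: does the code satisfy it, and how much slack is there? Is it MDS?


Singleton RHS = n − k + 1 = 12, slack = 3, bound satisfied, not MDS.

Singleton bound: d ≤ n − k + 1.
Here n = 15, k = 4, so n − k + 1 = 12.
Given d = 9, check d ≤ 12: YES.
Slack = (n − k + 1) − d = 3.
The code is NOT MDS (slack = 3 > 0).
Description: the claimed parameters are [15, 4, 9]_13; such a code would be non-MDS.


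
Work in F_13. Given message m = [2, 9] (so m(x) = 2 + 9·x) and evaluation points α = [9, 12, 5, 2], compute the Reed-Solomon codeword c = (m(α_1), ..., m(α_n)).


c = [5, 6, 8, 7]

Message polynomial: m(x) = 2 + 9·x (mod 13).
For each evaluation point α_i, compute m(α_i) mod 13:
  α_1 = 9: Horner steps 9 → 5, so m(9) = 5.
  α_2 = 12: Horner steps 9 → 6, so m(12) = 6.
  α_3 = 5: Horner steps 9 → 8, so m(5) = 8.
  α_4 = 2: Horner steps 9 → 7, so m(2) = 7.
Codeword c = [5, 6, 8, 7] ∈ F_13^4.


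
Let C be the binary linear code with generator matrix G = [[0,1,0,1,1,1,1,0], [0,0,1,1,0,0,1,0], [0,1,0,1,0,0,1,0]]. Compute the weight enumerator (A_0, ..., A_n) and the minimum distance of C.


Weight distribution: A_0 = 1, A_2 = 2, A_3 = 2, A_4 = 1, A_5 = 2. Minimum distance d = 2.

Enumerate all 2^3 = 8 messages m ∈ F_2^3.
For each, compute codeword c = mG in F_2^8, then tally its weight.
  m = 000 → c = 00000000, weight = 0.
  m = 100 → c = 01011110, weight = 5.
  m = 010 → c = 00110010, weight = 3.
  m = 110 → c = 01101100, weight = 4.
  m = 001 → c = 01010010, weight = 3.
  m = 101 → c = 00001100, weight = 2.
  m = 011 → c = 01100000, weight = 2.
  m = 111 → c = 00111110, weight = 5.
Tally weights:
  weight 0: 1 codewords.
  weight 2: 2 codewords.
  weight 3: 2 codewords.
  weight 4: 1 codewords.
  weight 5: 2 codewords.
Minimum distance d = smallest w > 0 with A_w > 0 = 2.
Sanity: Σ A_w = 8 = 2^3 = 8 ✓.


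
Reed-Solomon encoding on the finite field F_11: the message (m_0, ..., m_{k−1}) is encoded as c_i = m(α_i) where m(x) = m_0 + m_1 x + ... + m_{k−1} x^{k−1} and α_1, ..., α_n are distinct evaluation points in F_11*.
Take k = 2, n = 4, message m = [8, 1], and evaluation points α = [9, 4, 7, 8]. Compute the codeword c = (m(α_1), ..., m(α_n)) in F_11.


c = [6, 1, 4, 5]

Message polynomial: m(x) = 8 + 1·x (mod 11).
For each evaluation point α_i, compute m(α_i) mod 11:
  α_1 = 9: Horner steps 1 → 6, so m(9) = 6.
  α_2 = 4: Horner steps 1 → 1, so m(4) = 1.
  α_3 = 7: Horner steps 1 → 4, so m(7) = 4.
  α_4 = 8: Horner steps 1 → 5, so m(8) = 5.
Codeword c = [6, 1, 4, 5] ∈ F_11^4.


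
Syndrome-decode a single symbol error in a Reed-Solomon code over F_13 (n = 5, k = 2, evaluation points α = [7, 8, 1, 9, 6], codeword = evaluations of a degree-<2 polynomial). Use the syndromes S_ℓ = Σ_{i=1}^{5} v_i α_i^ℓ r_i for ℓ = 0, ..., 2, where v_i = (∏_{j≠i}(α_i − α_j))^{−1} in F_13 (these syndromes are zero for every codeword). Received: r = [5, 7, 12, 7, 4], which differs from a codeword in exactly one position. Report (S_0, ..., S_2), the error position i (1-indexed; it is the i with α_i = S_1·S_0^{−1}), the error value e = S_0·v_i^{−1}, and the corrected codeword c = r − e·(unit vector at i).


S = (12, 5, 1), error at position 2, error magnitude e = 1, c = [5, 6, 12, 7, 4].

Step 1: column multipliers v_i = (∏_{j≠i}(α_i − α_j))^{−1} mod 13.
  i = 1 (α = 7): (7−8)(7−1)(7−9)(7−6) = (−1)·6·(−2)·1 = 12 ≡ 12, so v_1 = 12^{−1} = 12 (mod 13).
  i = 2 (α = 8): (8−7)(8−1)(8−9)(8−6) = 1·7·(−1)·2 = −14 ≡ 12, so v_2 = 12^{−1} = 12 (mod 13).
  i = 3 (α = 1): (1−7)(1−8)(1−9)(1−6) = (−6)·(−7)·(−8)·(−5) = 1680 ≡ 3, so v_3 = 3^{−1} = 9 (mod 13).
  i = 4 (α = 9): (9−7)(9−8)(9−1)(9−6) = 2·1·8·3 = 48 ≡ 9, so v_4 = 9^{−1} = 3 (mod 13).
  i = 5 (α = 6): (6−7)(6−8)(6−1)(6−9) = (−1)·(−2)·5·(−3) = −30 ≡ 9, so v_5 = 9^{−1} = 3 (mod 13).
  v = [12, 12, 9, 3, 3].
Step 2: syndromes of r = [5, 7, 12, 7, 4] (all sums mod 13).
  S_0 = Σ v_i r_i = 12·5 + 12·7 + 9·12 + 3·7 + 3·4 = 285 ≡ 12.
  S_1 = Σ v_i α_i r_i = 12·7·5 + 12·8·7 + 9·1·12 + 3·9·7 + 3·6·4 = 1461 ≡ 5.
  α_i^2 mod 13 = [10, 12, 1, 3, 10].
  S_2 = Σ v_i α_i^2 r_i = 12·10·5 + 12·12·7 + 9·1·12 + 3·3·7 + 3·10·4 = 1899 ≡ 1.
  S = (12, 5, 1) ≠ 0, so r is not a codeword (an error is present).
Step 3: locate the error. For a single error e at position i, S_ℓ = v_i·e·α_i^ℓ, so α_err = S_1/S_0.
  S_0^{−1} = 12^{−1} = 12 (mod 13), so α_err = 5·12 = 60 ≡ 8 = α_2. Error position i = 2.
  Consistency check: S_2/S_1 = 1·8 = 8 ≡ 8 = α_err ✓ (single-error assumption holds).
Step 4: error magnitude e = S_0/v_2 = S_0·∏_{j≠2}(α_2 − α_j) = 12·12 = 144 ≡ 1 (mod 13).
Step 5: correct position 2: c_2 = r_2 − e = 7 − 1 ≡ 6 (mod 13). Hence c = [5, 6, 12, 7, 4].
  Check: interpolating c through the α_i gives m(x) = 11 + 1·x (degree < 2) with m(α_i) = c_i for every i, so c is indeed a codeword.


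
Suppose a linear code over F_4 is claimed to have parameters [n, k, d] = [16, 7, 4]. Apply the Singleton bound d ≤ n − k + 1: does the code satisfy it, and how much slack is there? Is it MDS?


Singleton RHS = n − k + 1 = 10, slack = 6, bound satisfied, not MDS.

Singleton bound: d ≤ n − k + 1.
Here n = 16, k = 7, so n − k + 1 = 10.
Given d = 4, check d ≤ 10: YES.
Slack = (n − k + 1) − d = 6.
The code is NOT MDS (slack = 6 > 0).
Description: the claimed parameters are [16, 7, 4]_4; such a code would be non-MDS.


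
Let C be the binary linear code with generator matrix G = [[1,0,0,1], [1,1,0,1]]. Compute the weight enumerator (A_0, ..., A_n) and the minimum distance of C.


Weight distribution: A_0 = 1, A_1 = 1, A_2 = 1, A_3 = 1. Minimum distance d = 1.

Enumerate all 2^2 = 4 messages m ∈ F_2^2.
For each, compute codeword c = mG in F_2^4, then tally its weight.
  m = 00 → c = 0000, weight = 0.
  m = 10 → c = 1001, weight = 2.
  m = 01 → c = 1101, weight = 3.
  m = 11 → c = 0100, weight = 1.
Tally weights:
  weight 0: 1 codewords.
  weight 1: 1 codewords.
  weight 2: 1 codewords.
  weight 3: 1 codewords.
Minimum distance d = smallest w > 0 with A_w > 0 = 1.
Sanity: Σ A_w = 4 = 2^2 = 4 ✓.


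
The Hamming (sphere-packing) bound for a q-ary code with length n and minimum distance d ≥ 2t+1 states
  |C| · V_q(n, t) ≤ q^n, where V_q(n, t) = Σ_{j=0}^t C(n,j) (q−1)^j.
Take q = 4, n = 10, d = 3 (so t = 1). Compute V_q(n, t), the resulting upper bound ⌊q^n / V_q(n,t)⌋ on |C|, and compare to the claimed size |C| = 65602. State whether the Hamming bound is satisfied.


V_q(n, t) = 31, q^n = 1048576, Hamming bound = 33825, |C| = 65602 > bound (violated).

Step 1: Compute V_q(n, t) = Σ_{j=0}^1 C(n, j) (q−1)^j.
  j = 0: C(10,0)·(3)^0 = 1·1 = 1.
  j = 1: C(10,1)·(3)^1 = 10·3 = 30.
  V_q(n, t) = 1 + 30 = 31.
Step 2: q^n = 4^10 = 1048576.
Step 3: Hamming bound ⌊q^n / V_q(n,t)⌋ = ⌊1048576/31⌋ = 33825.
Step 4: Compare |C| = 65602 to 33825: violated.
The claimed |C| lies above the Hamming bound, so no 4-ary code of length 10 with d ≥ 3 can have 65602 codewords.


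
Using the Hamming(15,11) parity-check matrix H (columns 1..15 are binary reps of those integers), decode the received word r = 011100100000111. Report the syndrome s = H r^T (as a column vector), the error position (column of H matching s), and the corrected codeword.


s = (1, 1, 1, 0)^T, error position = 14, corrected codeword c = 011100100000101

Compute s = H r^T mod 2 one row at a time:
  s_1 = 0 + 0 + 0 + 0 + 0 + 1 + 1 + 1 = 3 ≡ 1 (mod 2).
  s_2 = 1 + 0 + 0 + 1 + 0 + 1 + 1 + 1 = 5 ≡ 1 (mod 2).
  s_3 = 1 + 1 + 0 + 1 + 0 + 0 + 1 + 1 = 5 ≡ 1 (mod 2).
  s_4 = 0 + 1 + 0 + 1 + 0 + 0 + 1 + 1 = 4 ≡ 0 (mod 2).
s = (1, 1, 1, 0)^T — this equals column 14 of H (binary 1110), so error is at position 14.
Correct: flip bit 14 of r = 011100100000111 to get c = 011100100000101.


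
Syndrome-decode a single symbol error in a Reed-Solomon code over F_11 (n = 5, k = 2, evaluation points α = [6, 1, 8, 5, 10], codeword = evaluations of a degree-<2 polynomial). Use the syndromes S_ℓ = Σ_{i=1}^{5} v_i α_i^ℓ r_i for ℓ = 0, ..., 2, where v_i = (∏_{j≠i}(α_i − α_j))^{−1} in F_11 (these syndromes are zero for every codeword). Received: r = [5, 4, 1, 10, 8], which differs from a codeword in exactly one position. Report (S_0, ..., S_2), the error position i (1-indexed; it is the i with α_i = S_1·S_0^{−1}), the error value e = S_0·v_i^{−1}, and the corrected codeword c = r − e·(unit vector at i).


S = (6, 8, 7), error at position 4, error magnitude e = 3, c = [5, 4, 1, 7, 8].

Step 1: column multipliers v_i = (∏_{j≠i}(α_i − α_j))^{−1} mod 11.
  i = 1 (α = 6): (6−1)(6−8)(6−5)(6−10) = 5·(−2)·1·(−4) = 40 ≡ 7, so v_1 = 7^{−1} = 8 (mod 11).
  i = 2 (α = 1): (1−6)(1−8)(1−5)(1−10) = (−5)·(−7)·(−4)·(−9) = 1260 ≡ 6, so v_2 = 6^{−1} = 2 (mod 11).
  i = 3 (α = 8): (8−6)(8−1)(8−5)(8−10) = 2·7·3·(−2) = −84 ≡ 4, so v_3 = 4^{−1} = 3 (mod 11).
  i = 4 (α = 5): (5−6)(5−1)(5−8)(5−10) = (−1)·4·(−3)·(−5) = −60 ≡ 6, so v_4 = 6^{−1} = 2 (mod 11).
  i = 5 (α = 10): (10−6)(10−1)(10−8)(10−5) = 4·9·2·5 = 360 ≡ 8, so v_5 = 8^{−1} = 7 (mod 11).
  v = [8, 2, 3, 2, 7].
Step 2: syndromes of r = [5, 4, 1, 10, 8] (all sums mod 11).
  S_0 = Σ v_i r_i = 8·5 + 2·4 + 3·1 + 2·10 + 7·8 = 127 ≡ 6.
  S_1 = Σ v_i α_i r_i = 8·6·5 + 2·1·4 + 3·8·1 + 2·5·10 + 7·10·8 = 932 ≡ 8.
  α_i^2 mod 11 = [3, 1, 9, 3, 1].
  S_2 = Σ v_i α_i^2 r_i = 8·3·5 + 2·1·4 + 3·9·1 + 2·3·10 + 7·1·8 = 271 ≡ 7.
  S = (6, 8, 7) ≠ 0, so r is not a codeword (an error is present).
Step 3: locate the error. For a single error e at position i, S_ℓ = v_i·e·α_i^ℓ, so α_err = S_1/S_0.
  S_0^{−1} = 6^{−1} = 2 (mod 11), so α_err = 8·2 = 16 ≡ 5 = α_4. Error position i = 4.
  Consistency check: S_2/S_1 = 7·7 = 49 ≡ 5 = α_err ✓ (single-error assumption holds).
Step 4: error magnitude e = S_0/v_4 = S_0·∏_{j≠4}(α_4 − α_j) = 6·6 = 36 ≡ 3 (mod 11).
Step 5: correct position 4: c_4 = r_4 − e = 10 − 3 ≡ 7 (mod 11). Hence c = [5, 4, 1, 7, 8].
  Check: interpolating c through the α_i gives m(x) = 6 + 9·x (degree < 2) with m(α_i) = c_i for every i, so c is indeed a codeword.


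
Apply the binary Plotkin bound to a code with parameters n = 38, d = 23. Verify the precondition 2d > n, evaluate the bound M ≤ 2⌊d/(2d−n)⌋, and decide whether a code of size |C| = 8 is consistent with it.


Plotkin bound M ≤ 4; given |C| = 8 > bound (violated).

Check applicability: 2d = 46, n = 38.
2d − n = 8 > 0, so Plotkin applies.
Compute d/(2d−n) = 23/8 ≈ 2.8750.
⌊d/(2d−n)⌋ = 2.
Plotkin bound: M ≤ 2·2 = 4.
Given |C| = 8, check: VIOLATED.
This |C| is above the Plotkin bound, so no binary code with n = 38, d = 23 and 8 codewords exists.


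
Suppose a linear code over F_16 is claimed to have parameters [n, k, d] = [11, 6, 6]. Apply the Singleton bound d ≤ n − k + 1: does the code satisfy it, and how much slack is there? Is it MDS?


Singleton RHS = n − k + 1 = 6, slack = 0, bound satisfied, MDS.

Singleton bound: d ≤ n − k + 1.
Here n = 11, k = 6, so n − k + 1 = 6.
Given d = 6, check d ≤ 6: YES.
Slack = (n − k + 1) − d = 0.
The code is MDS (slack = 0).
Description: the claimed parameters are [11, 6, 6]_16; such a code would be MDS (meets Singleton bound).


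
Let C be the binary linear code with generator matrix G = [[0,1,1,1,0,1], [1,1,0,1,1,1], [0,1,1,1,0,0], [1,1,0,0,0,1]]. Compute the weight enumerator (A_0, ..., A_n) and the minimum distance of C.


Weight distribution: A_0 = 1, A_1 = 1, A_2 = 2, A_3 = 6, A_4 = 5, A_5 = 1. Minimum distance d = 1.

Enumerate all 2^4 = 16 messages m ∈ F_2^4.
For each, compute codeword c = mG in F_2^6, then tally its weight.
  m = 0000 → c = 000000, weight = 0.
  m = 1000 → c = 011101, weight = 4.
  m = 0100 → c = 110111, weight = 5.
  m = 1100 → c = 101010, weight = 3.
  m = 0010 → c = 011100, weight = 3.
  m = 1010 → c = 000001, weight = 1.
  m = 0110 → c = 101011, weight = 4.
  m = 1110 → c = 110110, weight = 4.
  m = 0001 → c = 110001, weight = 3.
  m = 1001 → c = 101100, weight = 3.
  m = 0101 → c = 000110, weight = 2.
  m = 1101 → c = 011011, weight = 4.
  m = 0011 → c = 101101, weight = 4.
  m = 1011 → c = 110000, weight = 2.
  m = 0111 → c = 011010, weight = 3.
  m = 1111 → c = 000111, weight = 3.
Tally weights:
  weight 0: 1 codewords.
  weight 1: 1 codewords.
  weight 2: 2 codewords.
  weight 3: 6 codewords.
  weight 4: 5 codewords.
  weight 5: 1 codewords.
Minimum distance d = smallest w > 0 with A_w > 0 = 1.
Sanity: Σ A_w = 16 = 2^4 = 16 ✓.
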